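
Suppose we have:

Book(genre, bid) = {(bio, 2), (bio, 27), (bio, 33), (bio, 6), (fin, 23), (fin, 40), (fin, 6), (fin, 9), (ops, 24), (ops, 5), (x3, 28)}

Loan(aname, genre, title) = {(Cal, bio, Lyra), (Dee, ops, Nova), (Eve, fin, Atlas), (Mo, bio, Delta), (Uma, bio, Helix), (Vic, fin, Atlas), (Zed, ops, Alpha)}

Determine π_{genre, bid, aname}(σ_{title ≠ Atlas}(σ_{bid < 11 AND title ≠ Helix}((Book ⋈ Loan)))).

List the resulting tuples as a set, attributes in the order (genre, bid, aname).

{(bio, 2, Cal), (bio, 2, Mo), (bio, 6, Cal), (bio, 6, Mo), (ops, 5, Dee), (ops, 5, Zed)}

Natural join on genre: {(bio, 2, Cal, Lyra), (bio, 2, Mo, Delta), (bio, 2, Uma, Helix), (bio, 27, Cal, Lyra), (bio, 27, Mo, Delta), (bio, 27, Uma, Helix), (bio, 33, Cal, Lyra), (bio, 33, Mo, Delta), (bio, 33, Uma, Helix), (bio, 6, Cal, Lyra), (bio, 6, Mo, Delta), (bio, 6, Uma, Helix), (fin, 23, Eve, Atlas), (fin, 23, Vic, Atlas), (fin, 40, Eve, Atlas), (fin, 40, Vic, Atlas), (fin, 6, Eve, Atlas), (fin, 6, Vic, Atlas), (fin, 9, Eve, Atlas), (fin, 9, Vic, Atlas), (ops, 24, Dee, Nova), (ops, 24, Zed, Alpha), (ops, 5, Dee, Nova), (ops, 5, Zed, Alpha)}
Selection bid < 11 AND title ≠ Helix: {(bio, 2, Cal, Lyra), (bio, 2, Mo, Delta), (bio, 6, Cal, Lyra), (bio, 6, Mo, Delta), (fin, 6, Eve, Atlas), (fin, 6, Vic, Atlas), (fin, 9, Eve, Atlas), (fin, 9, Vic, Atlas), (ops, 5, Dee, Nova), (ops, 5, Zed, Alpha)}
Selection title ≠ Atlas: {(bio, 2, Cal, Lyra), (bio, 2, Mo, Delta), (bio, 6, Cal, Lyra), (bio, 6, Mo, Delta), (ops, 5, Dee, Nova), (ops, 5, Zed, Alpha)}
Projecting to genre, bid, aname: {(bio, 2, Cal), (bio, 2, Mo), (bio, 6, Cal), (bio, 6, Mo), (ops, 5, Dee), (ops, 5, Zed)}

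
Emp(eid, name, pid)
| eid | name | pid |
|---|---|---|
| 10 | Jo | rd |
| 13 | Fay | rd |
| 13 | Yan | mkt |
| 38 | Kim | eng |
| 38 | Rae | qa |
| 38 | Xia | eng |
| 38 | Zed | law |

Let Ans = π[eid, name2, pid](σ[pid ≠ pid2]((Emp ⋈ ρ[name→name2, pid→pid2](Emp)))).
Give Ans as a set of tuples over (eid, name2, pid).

{(13, Fay, mkt), (13, Yan, rd), (38, Kim, law), (38, Kim, qa), (38, Rae, eng), (38, Rae, law), (38, Xia, law), (38, Xia, qa), (38, Zed, eng), (38, Zed, qa)}

ρ[name→name2, pid→pid2]: schema becomes (eid, name2, pid2); tuples unchanged.
Joining Emp and ρ[name→name2, pid→pid2](Emp) on eid yields {(10, Jo, rd, Jo, rd), (13, Fay, rd, Fay, rd), (13, Fay, rd, Yan, mkt), (13, Yan, mkt, Fay, rd), (13, Yan, mkt, Yan, mkt), (38, Kim, eng, Kim, eng), (38, Kim, eng, Rae, qa), (38, Kim, eng, Xia, eng), (38, Kim, eng, Zed, law), (38, Rae, qa, Kim, eng), (38, Rae, qa, Rae, qa), (38, Rae, qa, Xia, eng), (38, Rae, qa, Zed, law), (38, Xia, eng, Kim, eng), (38, Xia, eng, Rae, qa), (38, Xia, eng, Xia, eng), (38, Xia, eng, Zed, law), (38, Zed, law, Kim, eng), (38, Zed, law, Rae, qa), (38, Zed, law, Xia, eng), (38, Zed, law, Zed, law)}.
Selection pid ≠ pid2: {(13, Fay, rd, Yan, mkt), (13, Yan, mkt, Fay, rd), (38, Kim, eng, Rae, qa), (38, Kim, eng, Zed, law), (38, Rae, qa, Kim, eng), (38, Rae, qa, Xia, eng), (38, Rae, qa, Zed, law), (38, Xia, eng, Rae, qa), (38, Xia, eng, Zed, law), (38, Zed, law, Kim, eng), (38, Zed, law, Rae, qa), (38, Zed, law, Xia, eng)}
Keep only column(s) eid, name2, pid (2 duplicate(s) eliminated): {(13, Fay, mkt), (13, Yan, rd), (38, Kim, law), (38, Kim, qa), (38, Rae, eng), (38, Rae, law), (38, Xia, law), (38, Xia, qa), (38, Zed, eng), (38, Zed, qa)}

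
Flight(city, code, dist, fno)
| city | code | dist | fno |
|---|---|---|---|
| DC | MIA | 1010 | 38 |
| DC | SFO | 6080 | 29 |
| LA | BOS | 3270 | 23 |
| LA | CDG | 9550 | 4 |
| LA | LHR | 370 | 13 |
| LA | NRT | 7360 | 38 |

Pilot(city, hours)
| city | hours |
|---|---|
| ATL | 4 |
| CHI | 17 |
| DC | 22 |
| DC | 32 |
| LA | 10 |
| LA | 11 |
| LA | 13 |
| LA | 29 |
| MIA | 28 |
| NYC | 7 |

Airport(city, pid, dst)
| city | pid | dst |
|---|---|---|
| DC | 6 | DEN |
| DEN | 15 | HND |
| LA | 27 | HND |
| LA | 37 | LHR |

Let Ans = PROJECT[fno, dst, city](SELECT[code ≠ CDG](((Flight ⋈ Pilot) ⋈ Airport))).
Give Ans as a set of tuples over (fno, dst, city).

{(13, HND, LA), (13, LHR, LA), (23, HND, LA), (23, LHR, LA), (29, DEN, DC), (38, DEN, DC), (38, HND, LA), (38, LHR, LA)}

Natural join on city: {(DC, MIA, 1010, 38, 22), (DC, MIA, 1010, 38, 32), (DC, SFO, 6080, 29, 22), (DC, SFO, 6080, 29, 32), (LA, BOS, 3270, 23, 10), (LA, BOS, 3270, 23, 11), (LA, BOS, 3270, 23, 13), (LA, BOS, 3270, 23, 29), (LA, CDG, 9550, 4, 10), (LA, CDG, 9550, 4, 11), (LA, CDG, 9550, 4, 13), (LA, CDG, 9550, 4, 29), (LA, LHR, 370, 13, 10), (LA, LHR, 370, 13, 11), (LA, LHR, 370, 13, 13), (LA, LHR, 370, 13, 29), (LA, NRT, 7360, 38, 10), (LA, NRT, 7360, 38, 11), (LA, NRT, 7360, 38, 13), (LA, NRT, 7360, 38, 29)}
Natural join on city: {(DC, MIA, 1010, 38, 22, 6, DEN), (DC, MIA, 1010, 38, 32, 6, DEN), (DC, SFO, 6080, 29, 22, 6, DEN), (DC, SFO, 6080, 29, 32, 6, DEN), (LA, BOS, 3270, 23, 10, 27, HND), (LA, BOS, 3270, 23, 10, 37, LHR), (LA, BOS, 3270, 23, 11, 27, HND), (LA, BOS, 3270, 23, 11, 37, LHR), (LA, BOS, 3270, 23, 13, 27, HND), (LA, BOS, 3270, 23, 13, 37, LHR), (LA, BOS, 3270, 23, 29, 27, HND), (LA, BOS, 3270, 23, 29, 37, LHR), (LA, CDG, 9550, 4, 10, 27, HND), (LA, CDG, 9550, 4, 10, 37, LHR), (LA, CDG, 9550, 4, 11, 27, HND), (LA, CDG, 9550, 4, 11, 37, LHR), (LA, CDG, 9550, 4, 13, 27, HND), (LA, CDG, 9550, 4, 13, 37, LHR), (LA, CDG, 9550, 4, 29, 27, HND), (LA, CDG, 9550, 4, 29, 37, LHR), (LA, LHR, 370, 13, 10, 27, HND), (LA, LHR, 370, 13, 10, 37, LHR), (LA, LHR, 370, 13, 11, 27, HND), (LA, LHR, 370, 13, 11, 37, LHR), (LA, LHR, 370, 13, 13, 27, HND), (LA, LHR, 370, 13, 13, 37, LHR), (LA, LHR, 370, 13, 29, 27, HND), (LA, LHR, 370, 13, 29, 37, LHR), (LA, NRT, 7360, 38, 10, 27, HND), (LA, NRT, 7360, 38, 10, 37, LHR), (LA, NRT, 7360, 38, 11, 27, HND), (LA, NRT, 7360, 38, 11, 37, LHR), (LA, NRT, 7360, 38, 13, 27, HND), (LA, NRT, 7360, 38, 13, 37, LHR), (LA, NRT, 7360, 38, 29, 27, HND), (LA, NRT, 7360, 38, 29, 37, LHR)}
Selection code ≠ CDG: {(DC, MIA, 1010, 38, 22, 6, DEN), (DC, MIA, 1010, 38, 32, 6, DEN), (DC, SFO, 6080, 29, 22, 6, DEN), (DC, SFO, 6080, 29, 32, 6, DEN), (LA, BOS, 3270, 23, 10, 27, HND), (LA, BOS, 3270, 23, 10, 37, LHR), (LA, BOS, 3270, 23, 11, 27, HND), (LA, BOS, 3270, 23, 11, 37, LHR), (LA, BOS, 3270, 23, 13, 27, HND), (LA, BOS, 3270, 23, 13, 37, LHR), (LA, BOS, 3270, 23, 29, 27, HND), (LA, BOS, 3270, 23, 29, 37, LHR), (LA, LHR, 370, 13, 10, 27, HND), (LA, LHR, 370, 13, 10, 37, LHR), (LA, LHR, 370, 13, 11, 27, HND), (LA, LHR, 370, 13, 11, 37, LHR), (LA, LHR, 370, 13, 13, 27, HND), (LA, LHR, 370, 13, 13, 37, LHR), (LA, LHR, 370, 13, 29, 27, HND), (LA, LHR, 370, 13, 29, 37, LHR), (LA, NRT, 7360, 38, 10, 27, HND), (LA, NRT, 7360, 38, 10, 37, LHR), (LA, NRT, 7360, 38, 11, 27, HND), (LA, NRT, 7360, 38, 11, 37, LHR), (LA, NRT, 7360, 38, 13, 27, HND), (LA, NRT, 7360, 38, 13, 37, LHR), (LA, NRT, 7360, 38, 29, 27, HND), (LA, NRT, 7360, 38, 29, 37, LHR)}
π[fno, dst, city]: project onto (fno, dst, city) (20 duplicate(s) eliminated) → {(13, HND, LA), (13, LHR, LA), (23, HND, LA), (23, LHR, LA), (29, DEN, DC), (38, DEN, DC), (38, HND, LA), (38, LHR, LA)}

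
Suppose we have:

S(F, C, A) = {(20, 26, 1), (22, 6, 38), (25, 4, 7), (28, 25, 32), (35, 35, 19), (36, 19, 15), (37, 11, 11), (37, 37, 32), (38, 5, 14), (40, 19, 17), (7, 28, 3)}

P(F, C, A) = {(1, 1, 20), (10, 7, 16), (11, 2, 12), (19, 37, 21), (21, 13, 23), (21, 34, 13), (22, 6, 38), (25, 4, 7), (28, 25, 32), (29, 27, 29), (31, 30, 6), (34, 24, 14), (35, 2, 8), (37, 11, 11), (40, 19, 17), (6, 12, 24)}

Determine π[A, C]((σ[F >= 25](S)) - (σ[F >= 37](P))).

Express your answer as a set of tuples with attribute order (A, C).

{(14, 5), (15, 19), (19, 35), (32, 25), (32, 37), (7, 4)}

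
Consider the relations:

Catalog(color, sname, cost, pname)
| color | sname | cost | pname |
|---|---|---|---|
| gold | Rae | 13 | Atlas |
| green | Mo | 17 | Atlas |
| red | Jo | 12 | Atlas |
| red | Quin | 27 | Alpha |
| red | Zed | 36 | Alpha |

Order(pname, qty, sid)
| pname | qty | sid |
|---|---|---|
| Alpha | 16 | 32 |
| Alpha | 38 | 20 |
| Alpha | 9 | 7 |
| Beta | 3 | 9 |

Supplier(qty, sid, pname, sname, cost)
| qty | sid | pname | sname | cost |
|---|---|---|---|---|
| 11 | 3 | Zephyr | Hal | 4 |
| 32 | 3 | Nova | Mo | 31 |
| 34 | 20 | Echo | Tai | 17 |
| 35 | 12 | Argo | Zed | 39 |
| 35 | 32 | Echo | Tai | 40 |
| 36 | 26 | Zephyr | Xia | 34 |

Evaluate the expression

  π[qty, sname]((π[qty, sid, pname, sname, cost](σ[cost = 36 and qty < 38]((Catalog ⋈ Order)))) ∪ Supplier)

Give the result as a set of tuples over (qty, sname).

Natural join on pname: {(red, Quin, 27, Alpha, 16, 32), (red, Quin, 27, Alpha, 38, 20), (red, Quin, 27, Alpha, 9, 7), (red, Zed, 36, Alpha, 16, 32), (red, Zed, 36, Alpha, 38, 20), (red, Zed, 36, Alpha, 9, 7)}
Filtering on cost = 36 and qty < 38 leaves {(red, Zed, 36, Alpha, 16, 32), (red, Zed, 36, Alpha, 9, 7)}.
Keep only column(s) qty, sid, pname, sname, cost: {(16, 32, Alpha, Zed, 36), (9, 7, Alpha, Zed, 36)}
Union: {(16, 32, Alpha, Zed, 36), (9, 7, Alpha, Zed, 36)} with {(11, 3, Zephyr, Hal, 4), (32, 3, Nova, Mo, 31), (34, 20, Echo, Tai, 17), (35, 12, Argo, Zed, 39), (35, 32, Echo, Tai, 40), (36, 26, Zephyr, Xia, 34)} → {(11, 3, Zephyr, Hal, 4), (16, 32, Alpha, Zed, 36), (32, 3, Nova, Mo, 31), (34, 20, Echo, Tai, 17), (35, 12, Argo, Zed, 39), (35, 32, Echo, Tai, 40), (36, 26, Zephyr, Xia, 34), (9, 7, Alpha, Zed, 36)}
Keep only column(s) qty, sname: {(11, Hal), (16, Zed), (32, Mo), (34, Tai), (35, Tai), (35, Zed), (36, Xia), (9, Zed)}

{(11, Hal), (16, Zed), (32, Mo), (34, Tai), (35, Tai), (35, Zed), (36, Xia), (9, Zed)}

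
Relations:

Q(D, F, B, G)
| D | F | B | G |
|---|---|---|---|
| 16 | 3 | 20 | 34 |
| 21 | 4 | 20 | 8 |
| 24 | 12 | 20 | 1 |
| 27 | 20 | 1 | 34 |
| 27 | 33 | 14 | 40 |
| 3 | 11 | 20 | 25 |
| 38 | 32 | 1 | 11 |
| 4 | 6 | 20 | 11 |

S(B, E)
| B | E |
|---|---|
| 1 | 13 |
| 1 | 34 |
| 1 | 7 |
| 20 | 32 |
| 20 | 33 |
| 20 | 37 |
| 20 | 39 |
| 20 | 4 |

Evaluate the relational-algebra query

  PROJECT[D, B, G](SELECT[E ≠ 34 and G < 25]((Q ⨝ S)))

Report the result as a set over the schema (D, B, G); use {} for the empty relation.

{(21, 20, 8), (24, 20, 1), (38, 1, 11), (4, 20, 11)}

Q ⋈ S (natural join on B): {(16, 3, 20, 34, 32), (16, 3, 20, 34, 33), (16, 3, 20, 34, 37), (16, 3, 20, 34, 39), (16, 3, 20, 34, 4), (21, 4, 20, 8, 32), (21, 4, 20, 8, 33), (21, 4, 20, 8, 37), (21, 4, 20, 8, 39), (21, 4, 20, 8, 4), (24, 12, 20, 1, 32), (24, 12, 20, 1, 33), (24, 12, 20, 1, 37), (24, 12, 20, 1, 39), (24, 12, 20, 1, 4), (27, 20, 1, 34, 13), (27, 20, 1, 34, 34), (27, 20, 1, 34, 7), (3, 11, 20, 25, 32), (3, 11, 20, 25, 33), (3, 11, 20, 25, 37), (3, 11, 20, 25, 39), (3, 11, 20, 25, 4), (38, 32, 1, 11, 13), (38, 32, 1, 11, 34), (38, 32, 1, 11, 7), (4, 6, 20, 11, 32), (4, 6, 20, 11, 33), (4, 6, 20, 11, 37), (4, 6, 20, 11, 39), (4, 6, 20, 11, 4)}
Selection E ≠ 34 and G < 25: {(21, 4, 20, 8, 32), (21, 4, 20, 8, 33), (21, 4, 20, 8, 37), (21, 4, 20, 8, 39), (21, 4, 20, 8, 4), (24, 12, 20, 1, 32), (24, 12, 20, 1, 33), (24, 12, 20, 1, 37), (24, 12, 20, 1, 39), (24, 12, 20, 1, 4), (38, 32, 1, 11, 13), (38, 32, 1, 11, 7), (4, 6, 20, 11, 32), (4, 6, 20, 11, 33), (4, 6, 20, 11, 37), (4, 6, 20, 11, 39), (4, 6, 20, 11, 4)}
π[D, B, G]: project onto (D, B, G) (13 duplicate(s) eliminated) → {(21, 20, 8), (24, 20, 1), (38, 1, 11), (4, 20, 11)}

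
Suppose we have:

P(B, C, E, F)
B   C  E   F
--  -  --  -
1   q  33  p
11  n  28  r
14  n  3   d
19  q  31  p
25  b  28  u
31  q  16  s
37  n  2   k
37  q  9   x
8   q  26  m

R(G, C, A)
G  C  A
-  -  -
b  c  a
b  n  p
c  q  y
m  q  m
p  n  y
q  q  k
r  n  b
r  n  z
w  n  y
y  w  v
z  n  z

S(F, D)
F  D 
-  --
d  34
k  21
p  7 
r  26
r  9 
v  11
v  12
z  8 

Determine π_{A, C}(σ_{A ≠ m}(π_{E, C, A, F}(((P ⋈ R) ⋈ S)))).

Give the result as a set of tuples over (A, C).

Joining P and R on C yields {(1, q, 33, p, c, y), (1, q, 33, p, m, m), (1, q, 33, p, q, k), (11, n, 28, r, b, p), (11, n, 28, r, p, y), (11, n, 28, r, r, b), (11, n, 28, r, r, z), (11, n, 28, r, w, y), (11, n, 28, r, z, z), (14, n, 3, d, b, p), (14, n, 3, d, p, y), (14, n, 3, d, r, b), (14, n, 3, d, r, z), (14, n, 3, d, w, y), (14, n, 3, d, z, z), (19, q, 31, p, c, y), (19, q, 31, p, m, m), (19, q, 31, p, q, k), (31, q, 16, s, c, y), (31, q, 16, s, m, m), (31, q, 16, s, q, k), (37, n, 2, k, b, p), (37, n, 2, k, p, y), (37, n, 2, k, r, b), (37, n, 2, k, r, z), (37, n, 2, k, w, y), (37, n, 2, k, z, z), (37, q, 9, x, c, y), (37, q, 9, x, m, m), (37, q, 9, x, q, k), (8, q, 26, m, c, y), (8, q, 26, m, m, m), (8, q, 26, m, q, k)}.
Joining (P ⋈ R) and S on F yields {(1, q, 33, p, c, y, 7), (1, q, 33, p, m, m, 7), (1, q, 33, p, q, k, 7), (11, n, 28, r, b, p, 26), (11, n, 28, r, b, p, 9), (11, n, 28, r, p, y, 26), (11, n, 28, r, p, y, 9), (11, n, 28, r, r, b, 26), (11, n, 28, r, r, b, 9), (11, n, 28, r, r, z, 26), (11, n, 28, r, r, z, 9), (11, n, 28, r, w, y, 26), (11, n, 28, r, w, y, 9), (11, n, 28, r, z, z, 26), (11, n, 28, r, z, z, 9), (14, n, 3, d, b, p, 34), (14, n, 3, d, p, y, 34), (14, n, 3, d, r, b, 34), (14, n, 3, d, r, z, 34), (14, n, 3, d, w, y, 34), (14, n, 3, d, z, z, 34), (19, q, 31, p, c, y, 7), (19, q, 31, p, m, m, 7), (19, q, 31, p, q, k, 7), (37, n, 2, k, b, p, 21), (37, n, 2, k, p, y, 21), (37, n, 2, k, r, b, 21), (37, n, 2, k, r, z, 21), (37, n, 2, k, w, y, 21), (37, n, 2, k, z, z, 21)}.
π[E, C, A, F]: project onto (E, C, A, F) (12 duplicate(s) eliminated) → {(2, n, b, k), (2, n, p, k), (2, n, y, k), (2, n, z, k), (28, n, b, r), (28, n, p, r), (28, n, y, r), (28, n, z, r), (3, n, b, d), (3, n, p, d), (3, n, y, d), (3, n, z, d), (31, q, k, p), (31, q, m, p), (31, q, y, p), (33, q, k, p), (33, q, m, p), (33, q, y, p)}
Selection A ≠ m: {(2, n, b, k), (2, n, p, k), (2, n, y, k), (2, n, z, k), (28, n, b, r), (28, n, p, r), (28, n, y, r), (28, n, z, r), (3, n, b, d), (3, n, p, d), (3, n, y, d), (3, n, z, d), (31, q, k, p), (31, q, y, p), (33, q, k, p), (33, q, y, p)}
π[A, C]: project onto (A, C) (10 duplicate(s) eliminated) → {(b, n), (k, q), (p, n), (y, n), (y, q), (z, n)}

{(b, n), (k, q), (p, n), (y, n), (y, q), (z, n)}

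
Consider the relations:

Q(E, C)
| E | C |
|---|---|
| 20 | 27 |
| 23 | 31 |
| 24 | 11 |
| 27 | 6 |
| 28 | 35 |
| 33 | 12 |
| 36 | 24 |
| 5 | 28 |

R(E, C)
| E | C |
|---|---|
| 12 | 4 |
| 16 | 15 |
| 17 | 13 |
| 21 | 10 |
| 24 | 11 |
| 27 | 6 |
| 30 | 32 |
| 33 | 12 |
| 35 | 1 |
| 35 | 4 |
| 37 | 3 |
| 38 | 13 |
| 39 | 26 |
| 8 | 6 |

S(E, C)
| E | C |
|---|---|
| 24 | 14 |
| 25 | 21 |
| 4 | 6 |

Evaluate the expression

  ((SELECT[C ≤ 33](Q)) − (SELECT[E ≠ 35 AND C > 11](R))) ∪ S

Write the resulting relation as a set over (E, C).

{(20, 27), (23, 31), (24, 11), (24, 14), (25, 21), (27, 6), (36, 24), (4, 6), (5, 28)}

σ[C ≤ 33]: keep tuples satisfying C ≤ 33 → {(20, 27), (23, 31), (24, 11), (27, 6), (33, 12), (36, 24), (5, 28)}
σ[E ≠ 35 AND C > 11]: keep tuples satisfying E ≠ 35 AND C > 11 → {(16, 15), (17, 13), (30, 32), (33, 12), (38, 13), (39, 26)}
Taking the difference: {(20, 27), (23, 31), (24, 11), (27, 6), (36, 24), (5, 28)}
Taking the union: {(20, 27), (23, 31), (24, 11), (24, 14), (25, 21), (27, 6), (36, 24), (4, 6), (5, 28)}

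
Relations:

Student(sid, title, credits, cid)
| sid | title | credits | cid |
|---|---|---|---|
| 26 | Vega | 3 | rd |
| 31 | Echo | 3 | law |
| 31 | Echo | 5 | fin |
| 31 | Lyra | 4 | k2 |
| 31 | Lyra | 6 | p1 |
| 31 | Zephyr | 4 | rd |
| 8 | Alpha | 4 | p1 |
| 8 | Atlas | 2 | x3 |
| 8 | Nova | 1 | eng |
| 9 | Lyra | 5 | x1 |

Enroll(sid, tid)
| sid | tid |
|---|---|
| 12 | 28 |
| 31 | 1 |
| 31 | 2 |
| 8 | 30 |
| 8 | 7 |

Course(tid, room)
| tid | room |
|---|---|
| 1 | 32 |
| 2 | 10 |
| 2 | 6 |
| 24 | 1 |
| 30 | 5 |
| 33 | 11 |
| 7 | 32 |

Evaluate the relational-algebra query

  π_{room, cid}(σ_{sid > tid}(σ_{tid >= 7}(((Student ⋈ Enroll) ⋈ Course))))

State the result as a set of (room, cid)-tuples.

Student ⋈ Enroll (natural join on sid): {(31, Echo, 3, law, 1), (31, Echo, 3, law, 2), (31, Echo, 5, fin, 1), (31, Echo, 5, fin, 2), (31, Lyra, 4, k2, 1), (31, Lyra, 4, k2, 2), (31, Lyra, 6, p1, 1), (31, Lyra, 6, p1, 2), (31, Zephyr, 4, rd, 1), (31, Zephyr, 4, rd, 2), (8, Alpha, 4, p1, 30), (8, Alpha, 4, p1, 7), (8, Atlas, 2, x3, 30), (8, Atlas, 2, x3, 7), (8, Nova, 1, eng, 30), (8, Nova, 1, eng, 7)}
(Student ⋈ Enroll) ⋈ Course (natural join on tid): {(31, Echo, 3, law, 1, 32), (31, Echo, 3, law, 2, 10), (31, Echo, 3, law, 2, 6), (31, Echo, 5, fin, 1, 32), (31, Echo, 5, fin, 2, 10), (31, Echo, 5, fin, 2, 6), (31, Lyra, 4, k2, 1, 32), (31, Lyra, 4, k2, 2, 10), (31, Lyra, 4, k2, 2, 6), (31, Lyra, 6, p1, 1, 32), (31, Lyra, 6, p1, 2, 10), (31, Lyra, 6, p1, 2, 6), (31, Zephyr, 4, rd, 1, 32), (31, Zephyr, 4, rd, 2, 10), (31, Zephyr, 4, rd, 2, 6), (8, Alpha, 4, p1, 30, 5), (8, Alpha, 4, p1, 7, 32), (8, Atlas, 2, x3, 30, 5), (8, Atlas, 2, x3, 7, 32), (8, Nova, 1, eng, 30, 5), (8, Nova, 1, eng, 7, 32)}
Selection tid >= 7: {(8, Alpha, 4, p1, 30, 5), (8, Alpha, 4, p1, 7, 32), (8, Atlas, 2, x3, 30, 5), (8, Atlas, 2, x3, 7, 32), (8, Nova, 1, eng, 30, 5), (8, Nova, 1, eng, 7, 32)}
Selection sid > tid: {(8, Alpha, 4, p1, 7, 32), (8, Atlas, 2, x3, 7, 32), (8, Nova, 1, eng, 7, 32)}
Keep only column(s) room, cid: {(32, eng), (32, p1), (32, x3)}

{(32, eng), (32, p1), (32, x3)}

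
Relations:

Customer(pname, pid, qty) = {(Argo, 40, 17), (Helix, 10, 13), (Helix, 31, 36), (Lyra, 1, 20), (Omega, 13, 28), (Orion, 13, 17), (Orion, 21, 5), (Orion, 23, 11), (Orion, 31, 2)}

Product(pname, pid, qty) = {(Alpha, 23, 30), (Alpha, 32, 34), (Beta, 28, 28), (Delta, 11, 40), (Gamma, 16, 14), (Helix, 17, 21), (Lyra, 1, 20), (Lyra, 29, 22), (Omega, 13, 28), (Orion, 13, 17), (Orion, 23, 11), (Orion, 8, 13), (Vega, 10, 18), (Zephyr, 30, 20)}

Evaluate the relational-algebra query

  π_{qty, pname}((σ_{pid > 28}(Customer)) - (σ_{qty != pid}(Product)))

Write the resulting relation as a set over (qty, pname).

{(17, Argo), (2, Orion), (36, Helix)}

Apply σ_{pid > 28}; surviving tuples: {(Argo, 40, 17), (Helix, 31, 36), (Orion, 31, 2)}
Apply σ_{qty != pid}; surviving tuples: {(Alpha, 23, 30), (Alpha, 32, 34), (Delta, 11, 40), (Gamma, 16, 14), (Helix, 17, 21), (Lyra, 1, 20), (Lyra, 29, 22), (Omega, 13, 28), (Orion, 13, 17), (Orion, 23, 11), (Orion, 8, 13), (Vega, 10, 18), (Zephyr, 30, 20)}
Difference: {(Argo, 40, 17), (Helix, 31, 36), (Orion, 31, 2)} with {(Alpha, 23, 30), (Alpha, 32, 34), (Delta, 11, 40), (Gamma, 16, 14), (Helix, 17, 21), (Lyra, 1, 20), (Lyra, 29, 22), (Omega, 13, 28), (Orion, 13, 17), (Orion, 23, 11), (Orion, 8, 13), (Vega, 10, 18), (Zephyr, 30, 20)} → {(Argo, 40, 17), (Helix, 31, 36), (Orion, 31, 2)}
Projecting to qty, pname: {(17, Argo), (2, Orion), (36, Helix)}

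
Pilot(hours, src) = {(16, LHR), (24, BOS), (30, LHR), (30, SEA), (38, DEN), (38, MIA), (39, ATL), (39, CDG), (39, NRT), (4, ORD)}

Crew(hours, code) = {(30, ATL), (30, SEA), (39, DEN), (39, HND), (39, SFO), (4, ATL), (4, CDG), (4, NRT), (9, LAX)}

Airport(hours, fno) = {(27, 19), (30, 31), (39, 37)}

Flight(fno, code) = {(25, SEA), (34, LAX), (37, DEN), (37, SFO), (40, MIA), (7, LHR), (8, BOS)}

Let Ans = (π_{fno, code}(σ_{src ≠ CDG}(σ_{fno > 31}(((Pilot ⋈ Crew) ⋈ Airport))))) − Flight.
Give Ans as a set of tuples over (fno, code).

{(37, HND)}

Pilot ⋈ Crew (natural join on hours): {(30, LHR, ATL), (30, LHR, SEA), (30, SEA, ATL), (30, SEA, SEA), (39, ATL, DEN), (39, ATL, HND), (39, ATL, SFO), (39, CDG, DEN), (39, CDG, HND), (39, CDG, SFO), (39, NRT, DEN), (39, NRT, HND), (39, NRT, SFO), (4, ORD, ATL), (4, ORD, CDG), (4, ORD, NRT)}
(Pilot ⋈ Crew) ⋈ Airport (natural join on hours): {(30, LHR, ATL, 31), (30, LHR, SEA, 31), (30, SEA, ATL, 31), (30, SEA, SEA, 31), (39, ATL, DEN, 37), (39, ATL, HND, 37), (39, ATL, SFO, 37), (39, CDG, DEN, 37), (39, CDG, HND, 37), (39, CDG, SFO, 37), (39, NRT, DEN, 37), (39, NRT, HND, 37), (39, NRT, SFO, 37)}
Apply σ_{fno > 31}; surviving tuples: {(39, ATL, DEN, 37), (39, ATL, HND, 37), (39, ATL, SFO, 37), (39, CDG, DEN, 37), (39, CDG, HND, 37), (39, CDG, SFO, 37), (39, NRT, DEN, 37), (39, NRT, HND, 37), (39, NRT, SFO, 37)}
Apply σ_{src ≠ CDG}; surviving tuples: {(39, ATL, DEN, 37), (39, ATL, HND, 37), (39, ATL, SFO, 37), (39, NRT, DEN, 37), (39, NRT, HND, 37), (39, NRT, SFO, 37)}
π_{fno, code} gives {(37, DEN), (37, HND), (37, SFO)} (3 duplicate(s) eliminated).
Set difference of the two operands is {(37, HND)}.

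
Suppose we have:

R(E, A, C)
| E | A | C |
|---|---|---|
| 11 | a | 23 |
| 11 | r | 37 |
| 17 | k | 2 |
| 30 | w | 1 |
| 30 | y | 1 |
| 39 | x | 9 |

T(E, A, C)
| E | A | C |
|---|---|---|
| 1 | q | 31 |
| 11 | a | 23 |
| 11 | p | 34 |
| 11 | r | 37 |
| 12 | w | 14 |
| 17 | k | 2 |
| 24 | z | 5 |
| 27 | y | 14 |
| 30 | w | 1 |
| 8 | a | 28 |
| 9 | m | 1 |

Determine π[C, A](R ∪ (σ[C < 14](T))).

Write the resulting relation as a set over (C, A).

{(1, m), (1, w), (1, y), (2, k), (23, a), (37, r), (5, z), (9, x)}

Selection C < 14: {(17, k, 2), (24, z, 5), (30, w, 1), (9, m, 1)}
Set union of the two operands is {(11, a, 23), (11, r, 37), (17, k, 2), (24, z, 5), (30, w, 1), (30, y, 1), (39, x, 9), (9, m, 1)}.
Projecting to C, A: {(1, m), (1, w), (1, y), (2, k), (23, a), (37, r), (5, z), (9, x)}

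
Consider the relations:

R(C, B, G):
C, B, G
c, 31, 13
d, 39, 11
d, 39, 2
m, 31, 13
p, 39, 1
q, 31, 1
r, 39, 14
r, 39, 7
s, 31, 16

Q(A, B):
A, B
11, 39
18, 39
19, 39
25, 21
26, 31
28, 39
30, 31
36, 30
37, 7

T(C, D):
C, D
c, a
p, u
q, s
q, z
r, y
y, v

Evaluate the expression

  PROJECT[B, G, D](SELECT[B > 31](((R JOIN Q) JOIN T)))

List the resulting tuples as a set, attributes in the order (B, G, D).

{(39, 1, u), (39, 14, y), (39, 7, y)}

Natural join on B: {(c, 31, 13, 26), (c, 31, 13, 30), (d, 39, 11, 11), (d, 39, 11, 18), (d, 39, 11, 19), (d, 39, 11, 28), (d, 39, 2, 11), (d, 39, 2, 18), (d, 39, 2, 19), (d, 39, 2, 28), (m, 31, 13, 26), (m, 31, 13, 30), (p, 39, 1, 11), (p, 39, 1, 18), (p, 39, 1, 19), (p, 39, 1, 28), (q, 31, 1, 26), (q, 31, 1, 30), (r, 39, 14, 11), (r, 39, 14, 18), (r, 39, 14, 19), (r, 39, 14, 28), (r, 39, 7, 11), (r, 39, 7, 18), (r, 39, 7, 19), (r, 39, 7, 28), (s, 31, 16, 26), (s, 31, 16, 30)}
Natural join on C: {(c, 31, 13, 26, a), (c, 31, 13, 30, a), (p, 39, 1, 11, u), (p, 39, 1, 18, u), (p, 39, 1, 19, u), (p, 39, 1, 28, u), (q, 31, 1, 26, s), (q, 31, 1, 26, z), (q, 31, 1, 30, s), (q, 31, 1, 30, z), (r, 39, 14, 11, y), (r, 39, 14, 18, y), (r, 39, 14, 19, y), (r, 39, 14, 28, y), (r, 39, 7, 11, y), (r, 39, 7, 18, y), (r, 39, 7, 19, y), (r, 39, 7, 28, y)}
Selection B > 31: {(p, 39, 1, 11, u), (p, 39, 1, 18, u), (p, 39, 1, 19, u), (p, 39, 1, 28, u), (r, 39, 14, 11, y), (r, 39, 14, 18, y), (r, 39, 14, 19, y), (r, 39, 14, 28, y), (r, 39, 7, 11, y), (r, 39, 7, 18, y), (r, 39, 7, 19, y), (r, 39, 7, 28, y)}
π_{B, G, D} gives {(39, 1, u), (39, 14, y), (39, 7, y)} (9 duplicate(s) eliminated).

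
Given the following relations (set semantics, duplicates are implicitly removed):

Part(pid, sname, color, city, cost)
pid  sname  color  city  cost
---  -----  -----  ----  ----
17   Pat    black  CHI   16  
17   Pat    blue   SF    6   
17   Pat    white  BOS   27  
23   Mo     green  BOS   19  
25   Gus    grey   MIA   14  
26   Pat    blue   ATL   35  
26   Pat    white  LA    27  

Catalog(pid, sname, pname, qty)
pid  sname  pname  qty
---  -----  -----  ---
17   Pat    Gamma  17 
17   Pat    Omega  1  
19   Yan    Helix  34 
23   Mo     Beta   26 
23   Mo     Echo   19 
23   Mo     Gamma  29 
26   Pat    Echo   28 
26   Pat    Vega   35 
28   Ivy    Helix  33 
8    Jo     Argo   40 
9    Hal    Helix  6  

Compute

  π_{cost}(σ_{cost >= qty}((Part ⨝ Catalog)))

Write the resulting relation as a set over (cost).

{16, 19, 27, 35, 6}

Joining Part and Catalog on pid, sname yields {(17, Pat, black, CHI, 16, Gamma, 17), (17, Pat, black, CHI, 16, Omega, 1), (17, Pat, blue, SF, 6, Gamma, 17), (17, Pat, blue, SF, 6, Omega, 1), (17, Pat, white, BOS, 27, Gamma, 17), (17, Pat, white, BOS, 27, Omega, 1), (23, Mo, green, BOS, 19, Beta, 26), (23, Mo, green, BOS, 19, Echo, 19), (23, Mo, green, BOS, 19, Gamma, 29), (26, Pat, blue, ATL, 35, Echo, 28), (26, Pat, blue, ATL, 35, Vega, 35), (26, Pat, white, LA, 27, Echo, 28), (26, Pat, white, LA, 27, Vega, 35)}.
Filtering on cost >= qty leaves {(17, Pat, black, CHI, 16, Omega, 1), (17, Pat, blue, SF, 6, Omega, 1), (17, Pat, white, BOS, 27, Gamma, 17), (17, Pat, white, BOS, 27, Omega, 1), (23, Mo, green, BOS, 19, Echo, 19), (26, Pat, blue, ATL, 35, Echo, 28), (26, Pat, blue, ATL, 35, Vega, 35)}.
Keep only column(s) cost (2 duplicate(s) eliminated): {16, 19, 27, 35, 6}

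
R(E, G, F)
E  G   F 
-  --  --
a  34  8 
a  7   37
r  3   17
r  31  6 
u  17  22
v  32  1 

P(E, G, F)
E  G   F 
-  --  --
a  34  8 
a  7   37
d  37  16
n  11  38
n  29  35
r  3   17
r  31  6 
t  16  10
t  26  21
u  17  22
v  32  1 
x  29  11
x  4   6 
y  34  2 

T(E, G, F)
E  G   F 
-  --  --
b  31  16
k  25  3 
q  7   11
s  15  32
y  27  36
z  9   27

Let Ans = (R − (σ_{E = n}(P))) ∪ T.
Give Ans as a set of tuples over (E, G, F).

Filtering on E = n leaves {(n, 11, 38), (n, 29, 35)}.
Difference: {(a, 34, 8), (a, 7, 37), (r, 3, 17), (r, 31, 6), (u, 17, 22), (v, 32, 1)} with {(n, 11, 38), (n, 29, 35)} → {(a, 34, 8), (a, 7, 37), (r, 3, 17), (r, 31, 6), (u, 17, 22), (v, 32, 1)}
Union: {(a, 34, 8), (a, 7, 37), (r, 3, 17), (r, 31, 6), (u, 17, 22), (v, 32, 1)} with {(b, 31, 16), (k, 25, 3), (q, 7, 11), (s, 15, 32), (y, 27, 36), (z, 9, 27)} → {(a, 34, 8), (a, 7, 37), (b, 31, 16), (k, 25, 3), (q, 7, 11), (r, 3, 17), (r, 31, 6), (s, 15, 32), (u, 17, 22), (v, 32, 1), (y, 27, 36), (z, 9, 27)}

{(a, 34, 8), (a, 7, 37), (b, 31, 16), (k, 25, 3), (q, 7, 11), (r, 3, 17), (r, 31, 6), (s, 15, 32), (u, 17, 22), (v, 32, 1), (y, 27, 36), (z, 9, 27)}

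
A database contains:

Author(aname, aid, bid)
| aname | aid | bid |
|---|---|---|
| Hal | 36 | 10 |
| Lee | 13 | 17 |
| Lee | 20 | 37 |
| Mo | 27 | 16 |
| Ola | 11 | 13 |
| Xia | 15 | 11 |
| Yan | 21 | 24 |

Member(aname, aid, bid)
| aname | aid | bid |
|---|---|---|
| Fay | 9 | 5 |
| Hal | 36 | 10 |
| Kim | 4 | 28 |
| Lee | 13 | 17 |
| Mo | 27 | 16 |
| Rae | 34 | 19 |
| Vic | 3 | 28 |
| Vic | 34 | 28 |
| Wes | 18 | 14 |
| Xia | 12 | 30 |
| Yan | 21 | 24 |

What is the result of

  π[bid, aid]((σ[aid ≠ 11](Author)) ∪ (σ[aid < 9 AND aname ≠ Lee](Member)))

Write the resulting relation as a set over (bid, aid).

{(10, 36), (11, 15), (16, 27), (17, 13), (24, 21), (28, 3), (28, 4), (37, 20)}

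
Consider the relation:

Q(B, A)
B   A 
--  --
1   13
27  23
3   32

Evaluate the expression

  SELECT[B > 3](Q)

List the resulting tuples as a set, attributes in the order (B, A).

{(27, 23)}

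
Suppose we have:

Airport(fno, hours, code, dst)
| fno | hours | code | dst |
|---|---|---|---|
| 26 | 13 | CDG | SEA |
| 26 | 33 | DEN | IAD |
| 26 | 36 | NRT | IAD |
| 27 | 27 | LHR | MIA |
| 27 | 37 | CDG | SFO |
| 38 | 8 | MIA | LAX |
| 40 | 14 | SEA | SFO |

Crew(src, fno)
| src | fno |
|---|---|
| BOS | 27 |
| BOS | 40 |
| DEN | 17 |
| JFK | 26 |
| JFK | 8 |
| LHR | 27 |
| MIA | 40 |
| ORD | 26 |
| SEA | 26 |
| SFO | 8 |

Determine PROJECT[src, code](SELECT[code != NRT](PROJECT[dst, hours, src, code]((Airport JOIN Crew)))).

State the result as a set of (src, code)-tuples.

{(BOS, CDG), (BOS, LHR), (BOS, SEA), (JFK, CDG), (JFK, DEN), (LHR, CDG), (LHR, LHR), (MIA, SEA), (ORD, CDG), (ORD, DEN), (SEA, CDG), (SEA, DEN)}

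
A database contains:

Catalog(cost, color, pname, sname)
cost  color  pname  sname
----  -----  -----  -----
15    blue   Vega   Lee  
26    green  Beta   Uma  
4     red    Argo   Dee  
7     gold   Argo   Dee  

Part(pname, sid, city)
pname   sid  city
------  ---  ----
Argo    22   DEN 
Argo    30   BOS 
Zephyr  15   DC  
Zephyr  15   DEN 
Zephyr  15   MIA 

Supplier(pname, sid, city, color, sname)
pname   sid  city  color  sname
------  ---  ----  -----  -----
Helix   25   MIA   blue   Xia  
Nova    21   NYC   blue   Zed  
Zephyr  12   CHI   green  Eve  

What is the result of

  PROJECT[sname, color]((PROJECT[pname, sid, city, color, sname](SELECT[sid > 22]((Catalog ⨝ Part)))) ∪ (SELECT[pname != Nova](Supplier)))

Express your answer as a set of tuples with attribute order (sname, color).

{(Dee, gold), (Dee, red), (Eve, green), (Xia, blue)}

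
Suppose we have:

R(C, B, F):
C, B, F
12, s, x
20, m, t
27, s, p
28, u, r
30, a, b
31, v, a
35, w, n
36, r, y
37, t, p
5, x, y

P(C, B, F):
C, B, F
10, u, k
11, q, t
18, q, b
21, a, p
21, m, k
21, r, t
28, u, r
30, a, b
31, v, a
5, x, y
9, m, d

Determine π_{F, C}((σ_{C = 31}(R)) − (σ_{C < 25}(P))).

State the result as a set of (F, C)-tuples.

{(a, 31)}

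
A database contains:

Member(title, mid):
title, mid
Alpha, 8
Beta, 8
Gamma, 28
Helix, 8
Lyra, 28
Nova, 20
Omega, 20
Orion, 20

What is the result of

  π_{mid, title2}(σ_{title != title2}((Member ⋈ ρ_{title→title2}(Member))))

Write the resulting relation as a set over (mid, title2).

{(20, Nova), (20, Omega), (20, Orion), (28, Gamma), (28, Lyra), (8, Alpha), (8, Beta), (8, Helix)}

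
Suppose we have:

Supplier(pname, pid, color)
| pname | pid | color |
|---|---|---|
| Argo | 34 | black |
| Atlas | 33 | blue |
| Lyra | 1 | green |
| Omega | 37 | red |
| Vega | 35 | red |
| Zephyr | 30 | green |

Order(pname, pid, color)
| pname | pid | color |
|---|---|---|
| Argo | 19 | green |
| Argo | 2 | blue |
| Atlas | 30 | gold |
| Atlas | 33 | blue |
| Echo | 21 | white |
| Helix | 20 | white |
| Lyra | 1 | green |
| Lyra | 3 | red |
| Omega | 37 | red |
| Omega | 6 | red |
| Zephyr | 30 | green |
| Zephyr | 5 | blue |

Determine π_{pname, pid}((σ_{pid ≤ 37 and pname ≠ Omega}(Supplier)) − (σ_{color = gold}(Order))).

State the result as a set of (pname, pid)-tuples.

{(Argo, 34), (Atlas, 33), (Lyra, 1), (Vega, 35), (Zephyr, 30)}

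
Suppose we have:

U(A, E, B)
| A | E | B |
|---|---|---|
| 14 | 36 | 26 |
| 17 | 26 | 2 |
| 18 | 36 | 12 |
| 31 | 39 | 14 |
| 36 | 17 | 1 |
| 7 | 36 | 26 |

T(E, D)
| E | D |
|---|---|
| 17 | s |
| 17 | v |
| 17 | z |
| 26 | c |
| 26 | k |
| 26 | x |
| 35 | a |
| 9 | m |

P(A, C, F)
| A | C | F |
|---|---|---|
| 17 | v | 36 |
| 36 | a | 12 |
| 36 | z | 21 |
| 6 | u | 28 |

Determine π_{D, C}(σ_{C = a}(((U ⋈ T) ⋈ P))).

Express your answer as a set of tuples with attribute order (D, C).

{(s, a), (v, a), (z, a)}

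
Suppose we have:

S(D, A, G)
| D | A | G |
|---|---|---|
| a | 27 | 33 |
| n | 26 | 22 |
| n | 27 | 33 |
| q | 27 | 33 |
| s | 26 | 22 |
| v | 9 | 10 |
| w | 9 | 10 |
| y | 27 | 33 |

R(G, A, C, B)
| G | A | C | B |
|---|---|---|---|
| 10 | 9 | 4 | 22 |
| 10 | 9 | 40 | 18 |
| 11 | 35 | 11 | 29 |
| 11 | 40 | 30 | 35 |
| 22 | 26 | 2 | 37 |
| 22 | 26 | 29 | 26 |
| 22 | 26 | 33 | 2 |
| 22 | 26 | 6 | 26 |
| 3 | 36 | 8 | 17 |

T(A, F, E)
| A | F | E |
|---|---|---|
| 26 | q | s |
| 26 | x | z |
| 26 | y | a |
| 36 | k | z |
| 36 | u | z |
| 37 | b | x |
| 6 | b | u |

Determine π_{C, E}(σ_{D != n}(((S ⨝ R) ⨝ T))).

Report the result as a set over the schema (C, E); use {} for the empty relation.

S ⋈ R (natural join on A, G): {(n, 26, 22, 2, 37), (n, 26, 22, 29, 26), (n, 26, 22, 33, 2), (n, 26, 22, 6, 26), (s, 26, 22, 2, 37), (s, 26, 22, 29, 26), (s, 26, 22, 33, 2), (s, 26, 22, 6, 26), (v, 9, 10, 4, 22), (v, 9, 10, 40, 18), (w, 9, 10, 4, 22), (w, 9, 10, 40, 18)}
(S ⨝ R) ⋈ T (natural join on A): {(n, 26, 22, 2, 37, q, s), (n, 26, 22, 2, 37, x, z), (n, 26, 22, 2, 37, y, a), (n, 26, 22, 29, 26, q, s), (n, 26, 22, 29, 26, x, z), (n, 26, 22, 29, 26, y, a), (n, 26, 22, 33, 2, q, s), (n, 26, 22, 33, 2, x, z), (n, 26, 22, 33, 2, y, a), (n, 26, 22, 6, 26, q, s), (n, 26, 22, 6, 26, x, z), (n, 26, 22, 6, 26, y, a), (s, 26, 22, 2, 37, q, s), (s, 26, 22, 2, 37, x, z), (s, 26, 22, 2, 37, y, a), (s, 26, 22, 29, 26, q, s), (s, 26, 22, 29, 26, x, z), (s, 26, 22, 29, 26, y, a), (s, 26, 22, 33, 2, q, s), (s, 26, 22, 33, 2, x, z), (s, 26, 22, 33, 2, y, a), (s, 26, 22, 6, 26, q, s), (s, 26, 22, 6, 26, x, z), (s, 26, 22, 6, 26, y, a)}
Filtering on D != n leaves {(s, 26, 22, 2, 37, q, s), (s, 26, 22, 2, 37, x, z), (s, 26, 22, 2, 37, y, a), (s, 26, 22, 29, 26, q, s), (s, 26, 22, 29, 26, x, z), (s, 26, 22, 29, 26, y, a), (s, 26, 22, 33, 2, q, s), (s, 26, 22, 33, 2, x, z), (s, 26, 22, 33, 2, y, a), (s, 26, 22, 6, 26, q, s), (s, 26, 22, 6, 26, x, z), (s, 26, 22, 6, 26, y, a)}.
π[C, E]: project onto (C, E) → {(2, a), (2, s), (2, z), (29, a), (29, s), (29, z), (33, a), (33, s), (33, z), (6, a), (6, s), (6, z)}

{(2, a), (2, s), (2, z), (29, a), (29, s), (29, z), (33, a), (33, s), (33, z), (6, a), (6, s), (6, z)}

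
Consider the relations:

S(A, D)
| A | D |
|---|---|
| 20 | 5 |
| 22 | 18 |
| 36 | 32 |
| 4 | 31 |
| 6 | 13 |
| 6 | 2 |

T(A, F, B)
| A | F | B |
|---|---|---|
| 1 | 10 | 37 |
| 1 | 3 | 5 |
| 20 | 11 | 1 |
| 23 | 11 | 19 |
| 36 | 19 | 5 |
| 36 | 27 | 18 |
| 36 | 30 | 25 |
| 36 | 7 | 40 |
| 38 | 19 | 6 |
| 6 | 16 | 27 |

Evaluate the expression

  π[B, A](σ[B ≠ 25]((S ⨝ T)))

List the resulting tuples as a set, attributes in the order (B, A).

Joining S and T on A yields {(20, 5, 11, 1), (36, 32, 19, 5), (36, 32, 27, 18), (36, 32, 30, 25), (36, 32, 7, 40), (6, 13, 16, 27), (6, 2, 16, 27)}.
Apply σ_{B ≠ 25}; surviving tuples: {(20, 5, 11, 1), (36, 32, 19, 5), (36, 32, 27, 18), (36, 32, 7, 40), (6, 13, 16, 27), (6, 2, 16, 27)}
π_{B, A} gives {(1, 20), (18, 36), (27, 6), (40, 36), (5, 36)} (1 duplicate(s) eliminated).

{(1, 20), (18, 36), (27, 6), (40, 36), (5, 36)}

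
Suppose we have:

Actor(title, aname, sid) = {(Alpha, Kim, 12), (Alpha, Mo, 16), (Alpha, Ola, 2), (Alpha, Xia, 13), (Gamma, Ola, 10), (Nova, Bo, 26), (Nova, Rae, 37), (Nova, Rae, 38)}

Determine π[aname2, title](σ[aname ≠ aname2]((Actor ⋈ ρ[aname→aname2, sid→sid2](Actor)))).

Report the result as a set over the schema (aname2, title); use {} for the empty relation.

ρ[aname→aname2, sid→sid2]: schema becomes (title, aname2, sid2); tuples unchanged.
Natural join on title: {(Alpha, Kim, 12, Kim, 12), (Alpha, Kim, 12, Mo, 16), (Alpha, Kim, 12, Ola, 2), (Alpha, Kim, 12, Xia, 13), (Alpha, Mo, 16, Kim, 12), (Alpha, Mo, 16, Mo, 16), (Alpha, Mo, 16, Ola, 2), (Alpha, Mo, 16, Xia, 13), (Alpha, Ola, 2, Kim, 12), (Alpha, Ola, 2, Mo, 16), (Alpha, Ola, 2, Ola, 2), (Alpha, Ola, 2, Xia, 13), (Alpha, Xia, 13, Kim, 12), (Alpha, Xia, 13, Mo, 16), (Alpha, Xia, 13, Ola, 2), (Alpha, Xia, 13, Xia, 13), (Gamma, Ola, 10, Ola, 10), (Nova, Bo, 26, Bo, 26), (Nova, Bo, 26, Rae, 37), (Nova, Bo, 26, Rae, 38), (Nova, Rae, 37, Bo, 26), (Nova, Rae, 37, Rae, 37), (Nova, Rae, 37, Rae, 38), (Nova, Rae, 38, Bo, 26), (Nova, Rae, 38, Rae, 37), (Nova, Rae, 38, Rae, 38)}
σ[aname ≠ aname2]: keep tuples satisfying aname ≠ aname2 → {(Alpha, Kim, 12, Mo, 16), (Alpha, Kim, 12, Ola, 2), (Alpha, Kim, 12, Xia, 13), (Alpha, Mo, 16, Kim, 12), (Alpha, Mo, 16, Ola, 2), (Alpha, Mo, 16, Xia, 13), (Alpha, Ola, 2, Kim, 12), (Alpha, Ola, 2, Mo, 16), (Alpha, Ola, 2, Xia, 13), (Alpha, Xia, 13, Kim, 12), (Alpha, Xia, 13, Mo, 16), (Alpha, Xia, 13, Ola, 2), (Nova, Bo, 26, Rae, 37), (Nova, Bo, 26, Rae, 38), (Nova, Rae, 37, Bo, 26), (Nova, Rae, 38, Bo, 26)}
π[aname2, title]: project onto (aname2, title) (10 duplicate(s) eliminated) → {(Bo, Nova), (Kim, Alpha), (Mo, Alpha), (Ola, Alpha), (Rae, Nova), (Xia, Alpha)}

{(Bo, Nova), (Kim, Alpha), (Mo, Alpha), (Ola, Alpha), (Rae, Nova), (Xia, Alpha)}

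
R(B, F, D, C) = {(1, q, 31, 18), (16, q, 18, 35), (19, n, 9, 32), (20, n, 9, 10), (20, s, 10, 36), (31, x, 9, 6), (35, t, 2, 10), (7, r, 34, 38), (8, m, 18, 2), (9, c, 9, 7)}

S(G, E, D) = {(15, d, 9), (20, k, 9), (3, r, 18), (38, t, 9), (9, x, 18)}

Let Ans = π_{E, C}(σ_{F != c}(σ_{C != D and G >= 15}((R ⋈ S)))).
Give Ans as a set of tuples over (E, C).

{(d, 10), (d, 32), (d, 6), (k, 10), (k, 32), (k, 6), (t, 10), (t, 32), (t, 6)}

R ⋈ S (natural join on D): {(16, q, 18, 35, 3, r), (16, q, 18, 35, 9, x), (19, n, 9, 32, 15, d), (19, n, 9, 32, 20, k), (19, n, 9, 32, 38, t), (20, n, 9, 10, 15, d), (20, n, 9, 10, 20, k), (20, n, 9, 10, 38, t), (31, x, 9, 6, 15, d), (31, x, 9, 6, 20, k), (31, x, 9, 6, 38, t), (8, m, 18, 2, 3, r), (8, m, 18, 2, 9, x), (9, c, 9, 7, 15, d), (9, c, 9, 7, 20, k), (9, c, 9, 7, 38, t)}
Selection C != D and G >= 15: {(19, n, 9, 32, 15, d), (19, n, 9, 32, 20, k), (19, n, 9, 32, 38, t), (20, n, 9, 10, 15, d), (20, n, 9, 10, 20, k), (20, n, 9, 10, 38, t), (31, x, 9, 6, 15, d), (31, x, 9, 6, 20, k), (31, x, 9, 6, 38, t), (9, c, 9, 7, 15, d), (9, c, 9, 7, 20, k), (9, c, 9, 7, 38, t)}
Selection F != c: {(19, n, 9, 32, 15, d), (19, n, 9, 32, 20, k), (19, n, 9, 32, 38, t), (20, n, 9, 10, 15, d), (20, n, 9, 10, 20, k), (20, n, 9, 10, 38, t), (31, x, 9, 6, 15, d), (31, x, 9, 6, 20, k), (31, x, 9, 6, 38, t)}
Projecting to E, C: {(d, 10), (d, 32), (d, 6), (k, 10), (k, 32), (k, 6), (t, 10), (t, 32), (t, 6)}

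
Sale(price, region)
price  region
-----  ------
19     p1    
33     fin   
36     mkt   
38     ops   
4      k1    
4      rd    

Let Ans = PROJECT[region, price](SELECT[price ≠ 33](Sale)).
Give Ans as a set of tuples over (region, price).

{(k1, 4), (mkt, 36), (ops, 38), (p1, 19), (rd, 4)}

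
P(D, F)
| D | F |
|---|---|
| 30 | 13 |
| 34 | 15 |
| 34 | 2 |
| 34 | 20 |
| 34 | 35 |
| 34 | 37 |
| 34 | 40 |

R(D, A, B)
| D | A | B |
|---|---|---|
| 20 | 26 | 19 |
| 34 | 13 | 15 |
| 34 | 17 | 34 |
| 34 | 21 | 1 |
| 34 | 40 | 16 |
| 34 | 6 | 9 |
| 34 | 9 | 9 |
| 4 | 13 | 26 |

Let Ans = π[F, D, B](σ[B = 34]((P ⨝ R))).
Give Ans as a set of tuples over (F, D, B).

{(15, 34, 34), (2, 34, 34), (20, 34, 34), (35, 34, 34), (37, 34, 34), (40, 34, 34)}

P ⋈ R (natural join on D): {(34, 15, 13, 15), (34, 15, 17, 34), (34, 15, 21, 1), (34, 15, 40, 16), (34, 15, 6, 9), (34, 15, 9, 9), (34, 2, 13, 15), (34, 2, 17, 34), (34, 2, 21, 1), (34, 2, 40, 16), (34, 2, 6, 9), (34, 2, 9, 9), (34, 20, 13, 15), (34, 20, 17, 34), (34, 20, 21, 1), (34, 20, 40, 16), (34, 20, 6, 9), (34, 20, 9, 9), (34, 35, 13, 15), (34, 35, 17, 34), (34, 35, 21, 1), (34, 35, 40, 16), (34, 35, 6, 9), (34, 35, 9, 9), (34, 37, 13, 15), (34, 37, 17, 34), (34, 37, 21, 1), (34, 37, 40, 16), (34, 37, 6, 9), (34, 37, 9, 9), (34, 40, 13, 15), (34, 40, 17, 34), (34, 40, 21, 1), (34, 40, 40, 16), (34, 40, 6, 9), (34, 40, 9, 9)}
Filtering on B = 34 leaves {(34, 15, 17, 34), (34, 2, 17, 34), (34, 20, 17, 34), (34, 35, 17, 34), (34, 37, 17, 34), (34, 40, 17, 34)}.
Keep only column(s) F, D, B: {(15, 34, 34), (2, 34, 34), (20, 34, 34), (35, 34, 34), (37, 34, 34), (40, 34, 34)}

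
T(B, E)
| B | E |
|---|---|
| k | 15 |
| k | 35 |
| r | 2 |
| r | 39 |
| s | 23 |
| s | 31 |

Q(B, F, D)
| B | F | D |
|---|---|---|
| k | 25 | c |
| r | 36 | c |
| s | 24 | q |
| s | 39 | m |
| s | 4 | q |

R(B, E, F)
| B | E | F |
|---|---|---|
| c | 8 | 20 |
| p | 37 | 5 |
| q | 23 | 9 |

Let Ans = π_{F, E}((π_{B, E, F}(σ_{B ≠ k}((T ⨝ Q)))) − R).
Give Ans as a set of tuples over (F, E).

Natural join on B: {(k, 15, 25, c), (k, 35, 25, c), (r, 2, 36, c), (r, 39, 36, c), (s, 23, 24, q), (s, 23, 39, m), (s, 23, 4, q), (s, 31, 24, q), (s, 31, 39, m), (s, 31, 4, q)}
σ[B ≠ k]: keep tuples satisfying B ≠ k → {(r, 2, 36, c), (r, 39, 36, c), (s, 23, 24, q), (s, 23, 39, m), (s, 23, 4, q), (s, 31, 24, q), (s, 31, 39, m), (s, 31, 4, q)}
Projecting to B, E, F: {(r, 2, 36), (r, 39, 36), (s, 23, 24), (s, 23, 39), (s, 23, 4), (s, 31, 24), (s, 31, 39), (s, 31, 4)}
Taking the difference: {(r, 2, 36), (r, 39, 36), (s, 23, 24), (s, 23, 39), (s, 23, 4), (s, 31, 24), (s, 31, 39), (s, 31, 4)}
Projecting to F, E: {(24, 23), (24, 31), (36, 2), (36, 39), (39, 23), (39, 31), (4, 23), (4, 31)}

{(24, 23), (24, 31), (36, 2), (36, 39), (39, 23), (39, 31), (4, 23), (4, 31)}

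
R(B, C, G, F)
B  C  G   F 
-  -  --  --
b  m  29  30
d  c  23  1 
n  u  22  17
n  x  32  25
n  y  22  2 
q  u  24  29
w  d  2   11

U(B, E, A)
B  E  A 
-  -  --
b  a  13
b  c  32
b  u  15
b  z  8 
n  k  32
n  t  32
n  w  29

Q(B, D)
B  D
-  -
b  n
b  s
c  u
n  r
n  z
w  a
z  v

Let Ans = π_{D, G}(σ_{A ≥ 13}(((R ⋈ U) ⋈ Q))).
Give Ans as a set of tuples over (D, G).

{(n, 29), (r, 22), (r, 32), (s, 29), (z, 22), (z, 32)}

Joining R and U on B yields {(b, m, 29, 30, a, 13), (b, m, 29, 30, c, 32), (b, m, 29, 30, u, 15), (b, m, 29, 30, z, 8), (n, u, 22, 17, k, 32), (n, u, 22, 17, t, 32), (n, u, 22, 17, w, 29), (n, x, 32, 25, k, 32), (n, x, 32, 25, t, 32), (n, x, 32, 25, w, 29), (n, y, 22, 2, k, 32), (n, y, 22, 2, t, 32), (n, y, 22, 2, w, 29)}.
Joining (R ⋈ U) and Q on B yields {(b, m, 29, 30, a, 13, n), (b, m, 29, 30, a, 13, s), (b, m, 29, 30, c, 32, n), (b, m, 29, 30, c, 32, s), (b, m, 29, 30, u, 15, n), (b, m, 29, 30, u, 15, s), (b, m, 29, 30, z, 8, n), (b, m, 29, 30, z, 8, s), (n, u, 22, 17, k, 32, r), (n, u, 22, 17, k, 32, z), (n, u, 22, 17, t, 32, r), (n, u, 22, 17, t, 32, z), (n, u, 22, 17, w, 29, r), (n, u, 22, 17, w, 29, z), (n, x, 32, 25, k, 32, r), (n, x, 32, 25, k, 32, z), (n, x, 32, 25, t, 32, r), (n, x, 32, 25, t, 32, z), (n, x, 32, 25, w, 29, r), (n, x, 32, 25, w, 29, z), (n, y, 22, 2, k, 32, r), (n, y, 22, 2, k, 32, z), (n, y, 22, 2, t, 32, r), (n, y, 22, 2, t, 32, z), (n, y, 22, 2, w, 29, r), (n, y, 22, 2, w, 29, z)}.
Selection A ≥ 13: {(b, m, 29, 30, a, 13, n), (b, m, 29, 30, a, 13, s), (b, m, 29, 30, c, 32, n), (b, m, 29, 30, c, 32, s), (b, m, 29, 30, u, 15, n), (b, m, 29, 30, u, 15, s), (n, u, 22, 17, k, 32, r), (n, u, 22, 17, k, 32, z), (n, u, 22, 17, t, 32, r), (n, u, 22, 17, t, 32, z), (n, u, 22, 17, w, 29, r), (n, u, 22, 17, w, 29, z), (n, x, 32, 25, k, 32, r), (n, x, 32, 25, k, 32, z), (n, x, 32, 25, t, 32, r), (n, x, 32, 25, t, 32, z), (n, x, 32, 25, w, 29, r), (n, x, 32, 25, w, 29, z), (n, y, 22, 2, k, 32, r), (n, y, 22, 2, k, 32, z), (n, y, 22, 2, t, 32, r), (n, y, 22, 2, t, 32, z), (n, y, 22, 2, w, 29, r), (n, y, 22, 2, w, 29, z)}
Keep only column(s) D, G (18 duplicate(s) eliminated): {(n, 29), (r, 22), (r, 32), (s, 29), (z, 22), (z, 32)}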